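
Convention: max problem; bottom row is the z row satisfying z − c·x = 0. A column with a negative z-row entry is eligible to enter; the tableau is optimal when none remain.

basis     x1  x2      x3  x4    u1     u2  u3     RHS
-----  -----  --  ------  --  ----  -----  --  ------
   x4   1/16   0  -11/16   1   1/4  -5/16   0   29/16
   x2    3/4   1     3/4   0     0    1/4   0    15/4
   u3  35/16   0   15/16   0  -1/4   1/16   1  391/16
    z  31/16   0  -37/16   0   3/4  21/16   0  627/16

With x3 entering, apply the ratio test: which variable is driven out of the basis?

x2

Column x3 entries and ratios — x4: -11/16 ≤ 0, skip; x2: (15/4)/(3/4) = 5; u3: (391/16)/(15/16) = 391/15.
Smallest ratio is 5 in the row of x2, so x2 leaves.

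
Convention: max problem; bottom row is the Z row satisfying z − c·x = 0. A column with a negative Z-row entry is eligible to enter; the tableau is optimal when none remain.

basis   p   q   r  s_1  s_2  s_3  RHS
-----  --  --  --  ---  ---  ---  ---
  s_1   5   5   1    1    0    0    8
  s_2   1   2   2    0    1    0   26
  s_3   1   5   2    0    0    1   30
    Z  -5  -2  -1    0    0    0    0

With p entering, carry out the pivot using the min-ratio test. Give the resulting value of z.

Ratio test on column p — row 1: 8/5 = 8/5; row 2: 26/1 = 26; row 3: 30/1 = 30. Minimum is 8/5 at row 1 (s_1 leaves); pivot element 5.
Pivot on row 1; the Z-row RHS becomes 0 − (-5)·(8/5) = 8.

8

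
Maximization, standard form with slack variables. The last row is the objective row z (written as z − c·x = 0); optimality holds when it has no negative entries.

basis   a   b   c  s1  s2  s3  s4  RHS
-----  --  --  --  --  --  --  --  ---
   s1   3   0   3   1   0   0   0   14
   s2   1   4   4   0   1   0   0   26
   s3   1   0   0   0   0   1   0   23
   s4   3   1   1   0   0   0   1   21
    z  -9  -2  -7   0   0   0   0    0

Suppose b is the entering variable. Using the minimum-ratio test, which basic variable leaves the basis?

s2

Column b entries and ratios — s1: 0 ≤ 0, skip; s2: 26/4 = 13/2; s3: 0 ≤ 0, skip; s4: 21/1 = 21.
Smallest ratio is 13/2 in the row of s2, so s2 leaves.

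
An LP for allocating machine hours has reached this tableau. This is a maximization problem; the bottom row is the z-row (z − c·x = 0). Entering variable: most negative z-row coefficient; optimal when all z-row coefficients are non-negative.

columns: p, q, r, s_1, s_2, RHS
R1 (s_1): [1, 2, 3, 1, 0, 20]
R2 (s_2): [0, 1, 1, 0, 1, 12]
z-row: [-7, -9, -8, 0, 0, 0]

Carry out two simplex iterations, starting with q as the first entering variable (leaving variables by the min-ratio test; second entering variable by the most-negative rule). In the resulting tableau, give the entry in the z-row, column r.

Ratio test on column q — row 1: 20/2 = 10; row 2: 12/1 = 12. Minimum is 10 at row 1 (s_1 leaves); pivot element 2.
Divide row 1 by 2; eliminate column q from the other rows.
Second iteration: most negative z-row entry is -5/2 in column p, so p enters.
Ratio test on column p — row 1: 10/(1/2) = 20; row 2: entry -1/2 ≤ 0. Minimum is 20 at row 1 (q leaves); pivot element 1/2.
Divide row 1 by 1/2; eliminate column p from the other rows.
After both pivots, the entry at the z-row, column r is 13.

13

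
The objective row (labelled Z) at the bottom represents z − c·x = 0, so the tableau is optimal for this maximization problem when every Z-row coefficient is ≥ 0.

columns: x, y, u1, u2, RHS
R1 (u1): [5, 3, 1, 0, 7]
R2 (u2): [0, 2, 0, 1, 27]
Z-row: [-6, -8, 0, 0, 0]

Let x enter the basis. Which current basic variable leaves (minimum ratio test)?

Column x entries and ratios — u1: 7/5 = 7/5; u2: 0 ≤ 0, skip.
Smallest ratio is 7/5 in the row of u1, so u1 leaves.

u1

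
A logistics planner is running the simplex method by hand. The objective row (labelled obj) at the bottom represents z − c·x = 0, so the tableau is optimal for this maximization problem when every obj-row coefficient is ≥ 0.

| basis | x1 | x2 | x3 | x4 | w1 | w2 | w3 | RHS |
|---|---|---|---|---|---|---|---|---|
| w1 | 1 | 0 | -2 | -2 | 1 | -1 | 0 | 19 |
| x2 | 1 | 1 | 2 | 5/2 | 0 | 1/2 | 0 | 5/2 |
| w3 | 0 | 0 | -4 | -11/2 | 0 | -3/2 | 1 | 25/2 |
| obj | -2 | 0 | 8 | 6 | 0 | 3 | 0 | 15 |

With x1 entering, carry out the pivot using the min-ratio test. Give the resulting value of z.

Ratio test on column x1 — row 1: 19/1 = 19; row 2: (5/2)/1 = 5/2; row 3: entry 0 ≤ 0. Minimum is 5/2 at row 2 (x2 leaves); pivot element 1.
Pivot on row 2; the obj-row RHS becomes 15 − (-2)·(5/2) = 20.

20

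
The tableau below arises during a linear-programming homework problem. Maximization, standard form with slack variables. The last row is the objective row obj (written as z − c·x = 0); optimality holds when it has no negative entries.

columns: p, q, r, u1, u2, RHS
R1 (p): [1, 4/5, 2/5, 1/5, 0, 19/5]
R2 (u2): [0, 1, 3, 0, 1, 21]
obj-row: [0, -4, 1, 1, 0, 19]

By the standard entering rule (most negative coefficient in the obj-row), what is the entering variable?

Negative obj-row entries: q: -4.
The most negative is -4 in column q, so q enters.

q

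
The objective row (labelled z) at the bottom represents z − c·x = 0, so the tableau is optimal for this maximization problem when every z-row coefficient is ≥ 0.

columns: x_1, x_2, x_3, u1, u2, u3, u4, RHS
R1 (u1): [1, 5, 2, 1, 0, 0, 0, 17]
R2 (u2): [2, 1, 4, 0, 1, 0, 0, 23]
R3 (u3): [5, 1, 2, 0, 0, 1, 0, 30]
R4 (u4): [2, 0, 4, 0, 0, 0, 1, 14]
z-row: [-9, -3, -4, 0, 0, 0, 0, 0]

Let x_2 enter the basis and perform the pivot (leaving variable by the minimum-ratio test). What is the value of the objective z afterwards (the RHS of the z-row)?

Ratio test on column x_2 — row 1: 17/5 = 17/5; row 2: 23/1 = 23; row 3: 30/1 = 30; row 4: entry 0 ≤ 0. Minimum is 17/5 at row 1 (u1 leaves); pivot element 5.
Pivot on row 1; the z-row RHS becomes 0 − (-3)·(17/5) = 51/5.

51/5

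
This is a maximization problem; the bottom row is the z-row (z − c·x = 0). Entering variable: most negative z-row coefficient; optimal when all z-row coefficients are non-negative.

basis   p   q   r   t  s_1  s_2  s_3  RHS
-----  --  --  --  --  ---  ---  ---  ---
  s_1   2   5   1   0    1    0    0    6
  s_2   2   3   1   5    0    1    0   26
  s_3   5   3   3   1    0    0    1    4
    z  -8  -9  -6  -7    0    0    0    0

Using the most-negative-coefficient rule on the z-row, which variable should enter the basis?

Negative z-row entries: p: -8, q: -9, r: -6, t: -7.
The most negative is -9 in column q, so q enters.

q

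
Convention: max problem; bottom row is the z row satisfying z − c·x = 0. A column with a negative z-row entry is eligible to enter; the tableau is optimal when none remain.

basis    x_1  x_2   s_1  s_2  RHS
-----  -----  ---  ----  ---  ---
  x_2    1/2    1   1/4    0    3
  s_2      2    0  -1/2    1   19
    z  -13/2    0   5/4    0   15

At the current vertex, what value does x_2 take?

x_2 is basic (row 1); its value is the RHS of that row, 3.

3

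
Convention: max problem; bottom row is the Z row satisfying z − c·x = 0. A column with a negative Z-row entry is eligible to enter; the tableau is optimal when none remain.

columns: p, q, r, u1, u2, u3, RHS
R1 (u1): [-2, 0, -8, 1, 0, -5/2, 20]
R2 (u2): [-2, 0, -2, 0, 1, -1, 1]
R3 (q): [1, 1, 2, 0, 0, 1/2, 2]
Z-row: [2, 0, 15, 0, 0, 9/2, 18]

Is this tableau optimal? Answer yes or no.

yes

Every Z-row coefficient is ≥ 0, so the tableau is optimal.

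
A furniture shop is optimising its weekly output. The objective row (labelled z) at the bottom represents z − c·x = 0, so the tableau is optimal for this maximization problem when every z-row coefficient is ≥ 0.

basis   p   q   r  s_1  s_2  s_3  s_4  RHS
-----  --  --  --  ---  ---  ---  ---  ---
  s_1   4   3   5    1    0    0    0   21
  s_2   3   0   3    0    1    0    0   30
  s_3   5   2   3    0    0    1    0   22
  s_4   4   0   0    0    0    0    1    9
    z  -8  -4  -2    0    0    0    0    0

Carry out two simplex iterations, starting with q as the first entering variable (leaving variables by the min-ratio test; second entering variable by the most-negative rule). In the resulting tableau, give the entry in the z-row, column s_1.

Ratio test on column q — row 1: 21/3 = 7; row 2: entry 0 ≤ 0; row 3: 22/2 = 11; row 4: entry 0 ≤ 0. Minimum is 7 at row 1 (s_1 leaves); pivot element 3.
Divide row 1 by 3; eliminate column q from the other rows.
Second iteration: most negative z-row entry is -8/3 in column p, so p enters.
Ratio test on column p — row 1: 7/(4/3) = 21/4; row 2: 30/3 = 10; row 3: 8/(7/3) = 24/7; row 4: 9/4 = 9/4. Minimum is 9/4 at row 4 (s_4 leaves); pivot element 4.
Divide row 4 by 4; eliminate column p from the other rows.
After both pivots, the entry at the z-row, column s_1 is 4/3.

4/3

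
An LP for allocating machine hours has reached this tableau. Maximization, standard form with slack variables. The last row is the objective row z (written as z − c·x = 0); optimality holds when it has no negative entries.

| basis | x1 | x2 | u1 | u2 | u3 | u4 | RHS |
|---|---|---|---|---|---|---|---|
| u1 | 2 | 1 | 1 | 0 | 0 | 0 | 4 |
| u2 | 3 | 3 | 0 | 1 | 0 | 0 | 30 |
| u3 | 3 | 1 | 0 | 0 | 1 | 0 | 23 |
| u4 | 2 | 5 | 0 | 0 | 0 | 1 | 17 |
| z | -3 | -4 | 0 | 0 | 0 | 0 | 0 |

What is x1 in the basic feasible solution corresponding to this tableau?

x1 is not in the basis, so in the current basic feasible solution x1 = 0.

0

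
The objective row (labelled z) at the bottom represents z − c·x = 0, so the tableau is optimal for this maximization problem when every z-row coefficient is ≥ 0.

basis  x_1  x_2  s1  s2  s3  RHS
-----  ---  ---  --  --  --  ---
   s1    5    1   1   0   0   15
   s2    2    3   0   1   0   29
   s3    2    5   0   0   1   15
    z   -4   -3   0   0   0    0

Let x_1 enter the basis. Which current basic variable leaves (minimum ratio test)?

s1

Column x_1 entries and ratios — s1: 15/5 = 3; s2: 29/2 = 29/2; s3: 15/2 = 15/2.
Smallest ratio is 3 in the row of s1, so s1 leaves.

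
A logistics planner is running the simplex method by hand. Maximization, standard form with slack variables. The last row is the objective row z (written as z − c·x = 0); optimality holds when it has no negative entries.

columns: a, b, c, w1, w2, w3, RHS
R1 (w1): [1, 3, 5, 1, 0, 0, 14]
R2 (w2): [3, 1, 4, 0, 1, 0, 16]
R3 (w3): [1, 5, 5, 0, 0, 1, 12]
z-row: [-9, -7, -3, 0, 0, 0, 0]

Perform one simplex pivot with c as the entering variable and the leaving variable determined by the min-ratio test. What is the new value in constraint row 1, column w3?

Ratio test on column c — row 1: 14/5 = 14/5; row 2: 16/4 = 4; row 3: 12/5 = 12/5. Minimum is 12/5 at row 3 (w3 leaves); pivot element 5.
Divide row 3 by 5; eliminate column c from the other rows.
Row 1 update in column w3: 0 − 5·(1/5) = -1.

-1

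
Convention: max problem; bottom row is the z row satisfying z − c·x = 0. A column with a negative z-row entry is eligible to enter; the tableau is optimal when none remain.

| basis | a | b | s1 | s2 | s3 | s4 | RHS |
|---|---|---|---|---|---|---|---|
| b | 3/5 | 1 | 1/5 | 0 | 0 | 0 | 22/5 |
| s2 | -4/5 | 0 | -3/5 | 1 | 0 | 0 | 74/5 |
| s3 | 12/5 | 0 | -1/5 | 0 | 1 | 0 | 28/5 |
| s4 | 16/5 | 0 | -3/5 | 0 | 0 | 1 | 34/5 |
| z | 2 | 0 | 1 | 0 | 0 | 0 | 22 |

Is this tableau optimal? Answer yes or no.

yes

Every z-row coefficient is ≥ 0, so the tableau is optimal.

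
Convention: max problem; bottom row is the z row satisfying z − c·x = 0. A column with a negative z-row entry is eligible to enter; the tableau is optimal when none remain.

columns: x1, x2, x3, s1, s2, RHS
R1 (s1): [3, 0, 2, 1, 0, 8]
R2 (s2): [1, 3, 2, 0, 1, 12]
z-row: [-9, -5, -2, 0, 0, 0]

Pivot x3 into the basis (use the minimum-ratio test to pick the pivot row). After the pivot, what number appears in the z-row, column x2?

Ratio test on column x3 — row 1: 8/2 = 4; row 2: 12/2 = 6. Minimum is 4 at row 1 (s1 leaves); pivot element 2.
Divide row 1 by 2; eliminate column x3 from the other rows.
z-row update in column x2: -5 − (-2)·0 = -5.

-5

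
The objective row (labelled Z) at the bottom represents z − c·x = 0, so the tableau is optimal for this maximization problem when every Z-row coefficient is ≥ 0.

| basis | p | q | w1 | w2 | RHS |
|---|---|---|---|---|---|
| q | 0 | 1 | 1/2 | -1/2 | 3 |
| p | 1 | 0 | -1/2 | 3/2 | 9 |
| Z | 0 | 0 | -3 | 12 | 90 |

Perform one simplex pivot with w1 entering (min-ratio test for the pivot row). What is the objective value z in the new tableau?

108

Ratio test on column w1 — row 1: 3/(1/2) = 6; row 2: entry -1/2 ≤ 0. Minimum is 6 at row 1 (q leaves); pivot element 1/2.
Pivot on row 1; the Z-row RHS becomes 90 − (-3)·6 = 108.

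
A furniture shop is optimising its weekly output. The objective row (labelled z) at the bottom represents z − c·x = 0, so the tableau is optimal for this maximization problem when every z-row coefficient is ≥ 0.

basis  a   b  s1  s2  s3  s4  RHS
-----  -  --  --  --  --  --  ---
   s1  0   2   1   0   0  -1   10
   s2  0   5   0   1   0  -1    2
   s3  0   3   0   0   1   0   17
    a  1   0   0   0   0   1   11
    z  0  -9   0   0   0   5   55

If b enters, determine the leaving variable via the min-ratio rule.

s2

Column b entries and ratios — s1: 10/2 = 5; s2: 2/5 = 2/5; s3: 17/3 = 17/3; a: 0 ≤ 0, skip.
Smallest ratio is 2/5 in the row of s2, so s2 leaves.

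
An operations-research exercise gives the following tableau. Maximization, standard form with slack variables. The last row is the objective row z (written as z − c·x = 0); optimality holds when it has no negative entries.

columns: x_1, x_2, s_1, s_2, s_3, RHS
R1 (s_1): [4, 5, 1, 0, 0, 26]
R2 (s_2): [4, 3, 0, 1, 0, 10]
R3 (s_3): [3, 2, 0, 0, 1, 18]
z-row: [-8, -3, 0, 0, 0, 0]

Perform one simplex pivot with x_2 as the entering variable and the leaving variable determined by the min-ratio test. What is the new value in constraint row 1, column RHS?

28/3

Ratio test on column x_2 — row 1: 26/5 = 26/5; row 2: 10/3 = 10/3; row 3: 18/2 = 9. Minimum is 10/3 at row 2 (s_2 leaves); pivot element 3.
Divide row 2 by 3; eliminate column x_2 from the other rows.
Row 1 update in column RHS: 26 − 5·(10/3) = 28/3.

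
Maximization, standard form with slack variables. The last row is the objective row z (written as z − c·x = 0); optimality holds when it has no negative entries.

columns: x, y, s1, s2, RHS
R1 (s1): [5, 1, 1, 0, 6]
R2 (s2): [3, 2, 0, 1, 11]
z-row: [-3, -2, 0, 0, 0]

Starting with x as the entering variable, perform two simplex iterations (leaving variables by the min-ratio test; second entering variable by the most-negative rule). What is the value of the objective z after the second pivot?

Ratio test on column x — row 1: 6/5 = 6/5; row 2: 11/3 = 11/3. Minimum is 6/5 at row 1 (s1 leaves); pivot element 5.
Pivot on row 1; the z-row RHS becomes 0 − (-3)·(6/5) = 18/5.
Next entering variable (most negative z-row entry -7/5): y.
Ratio test on column y — row 1: (6/5)/(1/5) = 6; row 2: (37/5)/(7/5) = 37/7. Minimum is 37/7 at row 2 (s2 leaves); pivot element 7/5.
After the second pivot the z-row RHS is 18/5 − (-7/5)·(37/7) = 11.

11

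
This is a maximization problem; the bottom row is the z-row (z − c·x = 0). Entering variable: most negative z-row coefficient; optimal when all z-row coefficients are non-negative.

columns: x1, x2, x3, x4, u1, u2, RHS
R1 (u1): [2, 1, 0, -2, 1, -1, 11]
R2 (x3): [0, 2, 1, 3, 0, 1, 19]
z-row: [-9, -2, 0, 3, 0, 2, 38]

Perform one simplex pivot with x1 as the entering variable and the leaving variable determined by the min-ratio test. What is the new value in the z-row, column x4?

Ratio test on column x1 — row 1: 11/2 = 11/2; row 2: entry 0 ≤ 0. Minimum is 11/2 at row 1 (u1 leaves); pivot element 2.
Divide row 1 by 2; eliminate column x1 from the other rows.
z-row update in column x4: 3 − (-9)·(-1) = -6.

-6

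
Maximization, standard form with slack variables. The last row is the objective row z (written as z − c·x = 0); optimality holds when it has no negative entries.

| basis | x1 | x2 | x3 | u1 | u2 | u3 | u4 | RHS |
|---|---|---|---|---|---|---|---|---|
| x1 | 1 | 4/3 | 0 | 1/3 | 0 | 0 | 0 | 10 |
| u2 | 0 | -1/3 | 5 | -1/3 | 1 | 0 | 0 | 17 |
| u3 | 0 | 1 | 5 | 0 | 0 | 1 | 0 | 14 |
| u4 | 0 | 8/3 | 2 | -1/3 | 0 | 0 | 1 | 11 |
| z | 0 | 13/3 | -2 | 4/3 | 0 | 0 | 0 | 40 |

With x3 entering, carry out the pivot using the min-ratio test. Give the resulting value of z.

Ratio test on column x3 — row 1: entry 0 ≤ 0; row 2: 17/5 = 17/5; row 3: 14/5 = 14/5; row 4: 11/2 = 11/2. Minimum is 14/5 at row 3 (u3 leaves); pivot element 5.
Pivot on row 3; the z-row RHS becomes 40 − (-2)·(14/5) = 228/5.

228/5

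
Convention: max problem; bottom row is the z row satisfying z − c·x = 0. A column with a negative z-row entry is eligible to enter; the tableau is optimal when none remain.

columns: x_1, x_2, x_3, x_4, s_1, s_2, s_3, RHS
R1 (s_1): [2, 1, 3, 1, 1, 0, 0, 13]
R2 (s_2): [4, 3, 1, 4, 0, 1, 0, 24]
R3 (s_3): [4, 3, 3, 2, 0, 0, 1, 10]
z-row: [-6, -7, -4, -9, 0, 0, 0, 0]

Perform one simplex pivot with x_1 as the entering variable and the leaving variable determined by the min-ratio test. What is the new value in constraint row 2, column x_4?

Ratio test on column x_1 — row 1: 13/2 = 13/2; row 2: 24/4 = 6; row 3: 10/4 = 5/2. Minimum is 5/2 at row 3 (s_3 leaves); pivot element 4.
Divide row 3 by 4; eliminate column x_1 from the other rows.
Row 2 update in column x_4: 4 − 4·(1/2) = 2.

2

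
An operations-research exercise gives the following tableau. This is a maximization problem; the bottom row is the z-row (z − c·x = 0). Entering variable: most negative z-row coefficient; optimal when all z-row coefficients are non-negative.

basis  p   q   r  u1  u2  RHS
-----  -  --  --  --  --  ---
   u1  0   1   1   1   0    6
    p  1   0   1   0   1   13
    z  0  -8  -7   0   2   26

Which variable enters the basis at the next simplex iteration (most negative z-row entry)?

q

Negative z-row entries: q: -8, r: -7.
The most negative is -8 in column q, so q enters.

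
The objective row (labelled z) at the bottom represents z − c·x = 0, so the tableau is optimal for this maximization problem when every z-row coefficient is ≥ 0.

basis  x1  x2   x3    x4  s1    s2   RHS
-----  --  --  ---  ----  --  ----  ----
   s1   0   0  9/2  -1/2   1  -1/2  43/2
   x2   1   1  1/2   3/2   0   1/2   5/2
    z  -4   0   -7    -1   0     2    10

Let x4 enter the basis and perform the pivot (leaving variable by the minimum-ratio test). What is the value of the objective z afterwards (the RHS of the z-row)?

Ratio test on column x4 — row 1: entry -1/2 ≤ 0; row 2: (5/2)/(3/2) = 5/3. Minimum is 5/3 at row 2 (x2 leaves); pivot element 3/2.
Pivot on row 2; the z-row RHS becomes 10 − (-1)·(5/3) = 35/3.

35/3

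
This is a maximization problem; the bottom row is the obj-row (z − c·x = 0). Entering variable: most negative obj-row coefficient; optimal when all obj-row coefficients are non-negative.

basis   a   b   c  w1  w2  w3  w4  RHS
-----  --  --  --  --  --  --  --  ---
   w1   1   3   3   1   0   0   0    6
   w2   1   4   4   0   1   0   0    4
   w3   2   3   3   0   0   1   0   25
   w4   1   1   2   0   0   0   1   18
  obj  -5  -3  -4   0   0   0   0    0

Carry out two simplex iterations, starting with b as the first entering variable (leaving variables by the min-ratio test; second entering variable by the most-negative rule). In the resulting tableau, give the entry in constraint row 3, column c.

Ratio test on column b — row 1: 6/3 = 2; row 2: 4/4 = 1; row 3: 25/3 = 25/3; row 4: 18/1 = 18. Minimum is 1 at row 2 (w2 leaves); pivot element 4.
Divide row 2 by 4; eliminate column b from the other rows.
Second iteration: most negative obj-row entry is -17/4 in column a, so a enters.
Ratio test on column a — row 1: 3/(1/4) = 12; row 2: 1/(1/4) = 4; row 3: 22/(5/4) = 88/5; row 4: 17/(3/4) = 68/3. Minimum is 4 at row 2 (b leaves); pivot element 1/4.
Divide row 2 by 1/4; eliminate column a from the other rows.
After both pivots, the entry at constraint row 3, column c is -5.

-5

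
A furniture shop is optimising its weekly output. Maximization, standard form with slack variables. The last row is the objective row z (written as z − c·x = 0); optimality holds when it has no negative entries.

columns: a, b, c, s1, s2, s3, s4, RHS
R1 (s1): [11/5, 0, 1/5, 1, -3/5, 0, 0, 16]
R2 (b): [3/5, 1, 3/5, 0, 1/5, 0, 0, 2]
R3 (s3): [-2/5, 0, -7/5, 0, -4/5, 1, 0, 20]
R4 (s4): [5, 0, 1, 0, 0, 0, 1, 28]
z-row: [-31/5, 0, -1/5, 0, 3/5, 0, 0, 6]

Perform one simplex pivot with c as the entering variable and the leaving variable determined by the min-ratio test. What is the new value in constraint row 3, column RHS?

74/3

Ratio test on column c — row 1: 16/(1/5) = 80; row 2: 2/(3/5) = 10/3; row 3: entry -7/5 ≤ 0; row 4: 28/1 = 28. Minimum is 10/3 at row 2 (b leaves); pivot element 3/5.
Divide row 2 by 3/5; eliminate column c from the other rows.
Row 3 update in column RHS: 20 − (-7/5)·(10/3) = 74/3.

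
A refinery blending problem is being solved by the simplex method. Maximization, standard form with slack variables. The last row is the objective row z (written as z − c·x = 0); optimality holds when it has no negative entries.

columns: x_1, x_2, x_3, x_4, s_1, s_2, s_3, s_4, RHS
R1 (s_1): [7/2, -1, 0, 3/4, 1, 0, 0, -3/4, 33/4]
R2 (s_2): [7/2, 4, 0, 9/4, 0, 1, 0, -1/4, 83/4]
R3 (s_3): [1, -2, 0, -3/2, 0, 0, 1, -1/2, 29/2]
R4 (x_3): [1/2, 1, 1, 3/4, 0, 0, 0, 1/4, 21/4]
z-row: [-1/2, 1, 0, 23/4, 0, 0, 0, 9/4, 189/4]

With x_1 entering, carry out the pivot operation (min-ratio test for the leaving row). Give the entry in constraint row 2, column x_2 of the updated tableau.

5

Ratio test on column x_1 — row 1: (33/4)/(7/2) = 33/14; row 2: (83/4)/(7/2) = 83/14; row 3: (29/2)/1 = 29/2; row 4: (21/4)/(1/2) = 21/2. Minimum is 33/14 at row 1 (s_1 leaves); pivot element 7/2.
Divide row 1 by 7/2; eliminate column x_1 from the other rows.
Row 2 update in column x_2: 4 − (7/2)·(-2/7) = 5.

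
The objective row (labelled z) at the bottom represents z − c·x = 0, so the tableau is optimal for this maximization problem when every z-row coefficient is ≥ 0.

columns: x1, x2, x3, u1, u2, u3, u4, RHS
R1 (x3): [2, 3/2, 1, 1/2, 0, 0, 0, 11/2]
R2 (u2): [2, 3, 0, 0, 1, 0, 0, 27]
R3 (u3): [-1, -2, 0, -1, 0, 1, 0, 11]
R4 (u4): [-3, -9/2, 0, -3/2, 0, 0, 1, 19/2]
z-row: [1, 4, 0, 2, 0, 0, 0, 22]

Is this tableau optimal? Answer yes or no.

yes

Every z-row coefficient is ≥ 0, so the tableau is optimal.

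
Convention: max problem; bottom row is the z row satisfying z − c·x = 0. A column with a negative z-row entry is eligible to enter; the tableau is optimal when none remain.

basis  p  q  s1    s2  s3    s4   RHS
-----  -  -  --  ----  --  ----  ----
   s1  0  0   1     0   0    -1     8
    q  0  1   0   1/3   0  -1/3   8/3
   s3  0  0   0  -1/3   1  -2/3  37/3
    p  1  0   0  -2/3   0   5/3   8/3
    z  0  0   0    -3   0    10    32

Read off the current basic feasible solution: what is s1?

8

s1 is basic (row 1); its value is the RHS of that row, 8.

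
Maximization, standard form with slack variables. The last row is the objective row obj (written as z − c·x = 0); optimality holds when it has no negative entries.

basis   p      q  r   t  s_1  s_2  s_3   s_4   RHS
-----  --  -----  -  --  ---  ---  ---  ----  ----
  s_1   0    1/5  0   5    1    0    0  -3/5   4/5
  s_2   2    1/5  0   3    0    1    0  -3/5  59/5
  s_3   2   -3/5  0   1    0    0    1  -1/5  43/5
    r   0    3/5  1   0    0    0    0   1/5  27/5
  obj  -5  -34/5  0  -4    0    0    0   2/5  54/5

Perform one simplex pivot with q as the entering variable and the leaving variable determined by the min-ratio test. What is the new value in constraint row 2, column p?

2

Ratio test on column q — row 1: (4/5)/(1/5) = 4; row 2: (59/5)/(1/5) = 59; row 3: entry -3/5 ≤ 0; row 4: (27/5)/(3/5) = 9. Minimum is 4 at row 1 (s_1 leaves); pivot element 1/5.
Divide row 1 by 1/5; eliminate column q from the other rows.
Row 2 update in column p: 2 − (1/5)·0 = 2.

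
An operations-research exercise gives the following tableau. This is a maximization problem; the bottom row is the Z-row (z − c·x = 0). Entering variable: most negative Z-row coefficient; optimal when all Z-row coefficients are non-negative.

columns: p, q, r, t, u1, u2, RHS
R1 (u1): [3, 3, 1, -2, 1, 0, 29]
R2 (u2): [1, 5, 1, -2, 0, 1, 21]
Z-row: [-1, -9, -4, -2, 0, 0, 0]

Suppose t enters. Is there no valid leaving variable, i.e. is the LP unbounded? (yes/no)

yes

Every constraint-row entry in column t is ≤ 0, so increasing t is unbounded.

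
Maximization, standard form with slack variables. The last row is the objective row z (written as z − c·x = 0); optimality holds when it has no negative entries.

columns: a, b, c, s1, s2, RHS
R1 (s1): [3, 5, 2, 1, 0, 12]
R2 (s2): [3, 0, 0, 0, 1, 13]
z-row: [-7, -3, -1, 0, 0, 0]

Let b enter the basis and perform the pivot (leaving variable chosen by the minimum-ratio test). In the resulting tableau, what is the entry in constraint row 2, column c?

Ratio test on column b — row 1: 12/5 = 12/5; row 2: entry 0 ≤ 0. Minimum is 12/5 at row 1 (s1 leaves); pivot element 5.
Divide row 1 by 5; eliminate column b from the other rows.
Row 2 update in column c: 0 − 0·(2/5) = 0.

0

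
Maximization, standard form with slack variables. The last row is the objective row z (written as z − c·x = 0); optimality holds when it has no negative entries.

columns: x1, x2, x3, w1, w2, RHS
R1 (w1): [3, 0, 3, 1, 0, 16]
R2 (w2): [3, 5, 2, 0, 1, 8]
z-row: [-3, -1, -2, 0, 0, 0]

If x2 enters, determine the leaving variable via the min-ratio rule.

Column x2 entries and ratios — w1: 0 ≤ 0, skip; w2: 8/5 = 8/5.
Smallest ratio is 8/5 in the row of w2, so w2 leaves.

w2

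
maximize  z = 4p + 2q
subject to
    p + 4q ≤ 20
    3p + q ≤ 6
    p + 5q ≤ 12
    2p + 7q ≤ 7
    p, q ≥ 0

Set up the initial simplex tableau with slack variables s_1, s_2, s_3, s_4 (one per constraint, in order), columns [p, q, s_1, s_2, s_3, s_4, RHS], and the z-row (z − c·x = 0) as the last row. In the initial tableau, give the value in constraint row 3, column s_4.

0

Slack s_4 belongs to constraint 4; its column is the unit vector e_4, so the entry in row 3 is 0.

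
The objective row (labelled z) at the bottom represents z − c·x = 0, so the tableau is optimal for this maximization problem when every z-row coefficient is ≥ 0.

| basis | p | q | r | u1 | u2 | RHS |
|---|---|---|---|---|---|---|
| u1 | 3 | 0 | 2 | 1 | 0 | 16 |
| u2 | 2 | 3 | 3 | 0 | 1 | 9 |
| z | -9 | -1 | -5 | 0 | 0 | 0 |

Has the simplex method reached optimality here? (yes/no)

The z-row has a negative entry -9 in column p, so it is not optimal.

no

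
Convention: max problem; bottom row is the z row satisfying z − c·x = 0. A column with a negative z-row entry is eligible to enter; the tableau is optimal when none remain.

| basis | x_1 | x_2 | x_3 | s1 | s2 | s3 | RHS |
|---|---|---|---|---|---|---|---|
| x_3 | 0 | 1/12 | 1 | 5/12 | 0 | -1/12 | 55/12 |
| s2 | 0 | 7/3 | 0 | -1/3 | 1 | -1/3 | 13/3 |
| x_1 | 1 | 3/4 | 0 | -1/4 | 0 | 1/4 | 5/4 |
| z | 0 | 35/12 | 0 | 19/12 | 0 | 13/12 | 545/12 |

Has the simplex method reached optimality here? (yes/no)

Every z-row coefficient is ≥ 0, so the tableau is optimal.

yes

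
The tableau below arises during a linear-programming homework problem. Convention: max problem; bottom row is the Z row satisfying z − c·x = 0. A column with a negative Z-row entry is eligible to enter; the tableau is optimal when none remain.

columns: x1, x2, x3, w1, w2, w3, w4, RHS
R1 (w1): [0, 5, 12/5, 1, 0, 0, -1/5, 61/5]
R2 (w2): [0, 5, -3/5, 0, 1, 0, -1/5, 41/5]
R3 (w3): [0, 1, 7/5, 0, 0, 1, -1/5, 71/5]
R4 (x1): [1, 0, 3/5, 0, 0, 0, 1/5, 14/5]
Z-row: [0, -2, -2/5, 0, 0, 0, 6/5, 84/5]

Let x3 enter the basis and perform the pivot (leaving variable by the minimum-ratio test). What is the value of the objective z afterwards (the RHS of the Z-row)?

56/3

Ratio test on column x3 — row 1: (61/5)/(12/5) = 61/12; row 2: entry -3/5 ≤ 0; row 3: (71/5)/(7/5) = 71/7; row 4: (14/5)/(3/5) = 14/3. Minimum is 14/3 at row 4 (x1 leaves); pivot element 3/5.
Pivot on row 4; the Z-row RHS becomes 84/5 − (-2/5)·(14/3) = 56/3.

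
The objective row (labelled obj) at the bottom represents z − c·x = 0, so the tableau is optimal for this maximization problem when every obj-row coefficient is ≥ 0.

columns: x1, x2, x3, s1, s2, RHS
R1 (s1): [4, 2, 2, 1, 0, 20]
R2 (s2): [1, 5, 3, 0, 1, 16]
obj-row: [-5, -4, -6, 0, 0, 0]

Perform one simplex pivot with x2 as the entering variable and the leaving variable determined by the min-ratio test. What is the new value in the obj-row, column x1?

Ratio test on column x2 — row 1: 20/2 = 10; row 2: 16/5 = 16/5. Minimum is 16/5 at row 2 (s2 leaves); pivot element 5.
Divide row 2 by 5; eliminate column x2 from the other rows.
obj-row update in column x1: -5 − (-4)·(1/5) = -21/5.

-21/5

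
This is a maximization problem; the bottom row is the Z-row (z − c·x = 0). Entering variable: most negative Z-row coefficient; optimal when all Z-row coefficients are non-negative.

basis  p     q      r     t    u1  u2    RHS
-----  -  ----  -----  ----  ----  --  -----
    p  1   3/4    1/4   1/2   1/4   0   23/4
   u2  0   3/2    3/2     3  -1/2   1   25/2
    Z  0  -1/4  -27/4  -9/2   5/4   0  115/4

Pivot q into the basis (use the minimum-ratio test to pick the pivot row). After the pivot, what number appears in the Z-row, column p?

Ratio test on column q — row 1: (23/4)/(3/4) = 23/3; row 2: (25/2)/(3/2) = 25/3. Minimum is 23/3 at row 1 (p leaves); pivot element 3/4.
Divide row 1 by 3/4; eliminate column q from the other rows.
Z-row update in column p: 0 − (-1/4)·(4/3) = 1/3.

1/3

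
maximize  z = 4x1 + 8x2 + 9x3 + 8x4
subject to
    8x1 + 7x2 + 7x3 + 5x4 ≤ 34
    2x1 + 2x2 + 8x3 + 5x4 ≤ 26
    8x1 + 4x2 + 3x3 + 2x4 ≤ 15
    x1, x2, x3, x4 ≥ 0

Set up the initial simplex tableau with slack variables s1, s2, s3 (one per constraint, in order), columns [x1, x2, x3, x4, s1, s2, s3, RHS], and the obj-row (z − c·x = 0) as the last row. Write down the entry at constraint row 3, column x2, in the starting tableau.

4

Constraint 3 has coefficient 4 on x2.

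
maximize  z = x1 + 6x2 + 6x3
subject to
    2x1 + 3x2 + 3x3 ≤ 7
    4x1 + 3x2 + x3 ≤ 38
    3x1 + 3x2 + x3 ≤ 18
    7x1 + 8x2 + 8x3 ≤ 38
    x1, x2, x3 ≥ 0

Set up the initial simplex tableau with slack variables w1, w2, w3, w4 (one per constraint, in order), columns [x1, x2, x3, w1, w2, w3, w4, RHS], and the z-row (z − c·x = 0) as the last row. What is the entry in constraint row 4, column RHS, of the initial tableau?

The RHS of constraint 4 is b_4 = 38.

38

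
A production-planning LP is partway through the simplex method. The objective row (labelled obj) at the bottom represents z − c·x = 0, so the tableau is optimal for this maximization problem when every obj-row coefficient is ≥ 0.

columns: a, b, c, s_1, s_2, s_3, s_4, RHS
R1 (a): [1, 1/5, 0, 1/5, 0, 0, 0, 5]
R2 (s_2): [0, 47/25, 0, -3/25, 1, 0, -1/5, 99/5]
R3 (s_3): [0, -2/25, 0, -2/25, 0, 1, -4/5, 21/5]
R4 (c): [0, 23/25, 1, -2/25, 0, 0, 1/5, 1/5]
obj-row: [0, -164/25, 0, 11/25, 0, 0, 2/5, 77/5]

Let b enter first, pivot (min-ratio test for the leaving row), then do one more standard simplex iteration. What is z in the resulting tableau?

99/5

Ratio test on column b — row 1: 5/(1/5) = 25; row 2: (99/5)/(47/25) = 495/47; row 3: entry -2/25 ≤ 0; row 4: (1/5)/(23/25) = 5/23. Minimum is 5/23 at row 4 (c leaves); pivot element 23/25.
Pivot on row 4; the obj-row RHS becomes 77/5 − (-164/25)·(5/23) = 387/23.
Next entering variable (most negative obj-row entry -3/23): s_1.
Ratio test on column s_1 — row 1: (114/23)/(5/23) = 114/5; row 2: (446/23)/(1/23) = 446; row 3: entry -2/23 ≤ 0; row 4: entry -2/23 ≤ 0. Minimum is 114/5 at row 1 (a leaves); pivot element 5/23.
After the second pivot the obj-row RHS is 387/23 − (-3/23)·(114/5) = 99/5.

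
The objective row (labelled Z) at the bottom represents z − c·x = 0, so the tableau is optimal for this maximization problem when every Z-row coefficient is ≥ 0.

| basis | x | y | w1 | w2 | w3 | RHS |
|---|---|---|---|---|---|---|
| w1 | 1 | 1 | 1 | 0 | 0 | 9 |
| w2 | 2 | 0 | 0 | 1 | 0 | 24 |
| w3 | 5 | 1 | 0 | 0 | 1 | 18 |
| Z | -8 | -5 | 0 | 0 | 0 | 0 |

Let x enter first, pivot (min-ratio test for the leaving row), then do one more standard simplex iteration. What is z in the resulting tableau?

Ratio test on column x — row 1: 9/1 = 9; row 2: 24/2 = 12; row 3: 18/5 = 18/5. Minimum is 18/5 at row 3 (w3 leaves); pivot element 5.
Pivot on row 3; the Z-row RHS becomes 0 − (-8)·(18/5) = 144/5.
Next entering variable (most negative Z-row entry -17/5): y.
Ratio test on column y — row 1: (27/5)/(4/5) = 27/4; row 2: entry -2/5 ≤ 0; row 3: (18/5)/(1/5) = 18. Minimum is 27/4 at row 1 (w1 leaves); pivot element 4/5.
After the second pivot the Z-row RHS is 144/5 − (-17/5)·(27/4) = 207/4.

207/4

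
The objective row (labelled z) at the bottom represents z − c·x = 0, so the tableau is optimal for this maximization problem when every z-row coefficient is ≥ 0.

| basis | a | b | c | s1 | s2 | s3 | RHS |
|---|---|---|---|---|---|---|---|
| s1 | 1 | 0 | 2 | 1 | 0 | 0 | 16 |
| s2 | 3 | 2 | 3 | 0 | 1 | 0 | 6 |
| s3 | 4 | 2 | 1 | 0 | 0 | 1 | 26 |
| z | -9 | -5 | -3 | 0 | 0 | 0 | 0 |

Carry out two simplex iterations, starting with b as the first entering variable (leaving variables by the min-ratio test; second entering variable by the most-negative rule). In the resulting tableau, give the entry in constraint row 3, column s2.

-4/3

Ratio test on column b — row 1: entry 0 ≤ 0; row 2: 6/2 = 3; row 3: 26/2 = 13. Minimum is 3 at row 2 (s2 leaves); pivot element 2.
Divide row 2 by 2; eliminate column b from the other rows.
Second iteration: most negative z-row entry is -3/2 in column a, so a enters.
Ratio test on column a — row 1: 16/1 = 16; row 2: 3/(3/2) = 2; row 3: 20/1 = 20. Minimum is 2 at row 2 (b leaves); pivot element 3/2.
Divide row 2 by 3/2; eliminate column a from the other rows.
After both pivots, the entry at constraint row 3, column s2 is -4/3.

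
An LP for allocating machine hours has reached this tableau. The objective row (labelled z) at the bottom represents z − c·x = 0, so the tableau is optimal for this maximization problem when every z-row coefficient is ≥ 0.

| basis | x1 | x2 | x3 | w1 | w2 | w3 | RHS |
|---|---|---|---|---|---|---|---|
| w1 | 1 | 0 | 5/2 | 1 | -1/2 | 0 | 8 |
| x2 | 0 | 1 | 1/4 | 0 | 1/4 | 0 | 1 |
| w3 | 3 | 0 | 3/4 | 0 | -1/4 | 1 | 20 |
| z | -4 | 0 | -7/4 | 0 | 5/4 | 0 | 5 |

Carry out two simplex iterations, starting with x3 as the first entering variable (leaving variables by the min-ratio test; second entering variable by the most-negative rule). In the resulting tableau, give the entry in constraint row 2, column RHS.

Ratio test on column x3 — row 1: 8/(5/2) = 16/5; row 2: 1/(1/4) = 4; row 3: 20/(3/4) = 80/3. Minimum is 16/5 at row 1 (w1 leaves); pivot element 5/2.
Divide row 1 by 5/2; eliminate column x3 from the other rows.
Second iteration: most negative z-row entry is -33/10 in column x1, so x1 enters.
Ratio test on column x1 — row 1: (16/5)/(2/5) = 8; row 2: entry -1/10 ≤ 0; row 3: (88/5)/(27/10) = 176/27. Minimum is 176/27 at row 3 (w3 leaves); pivot element 27/10.
Divide row 3 by 27/10; eliminate column x1 from the other rows.
After both pivots, the entry at constraint row 2, column RHS is 23/27.

23/27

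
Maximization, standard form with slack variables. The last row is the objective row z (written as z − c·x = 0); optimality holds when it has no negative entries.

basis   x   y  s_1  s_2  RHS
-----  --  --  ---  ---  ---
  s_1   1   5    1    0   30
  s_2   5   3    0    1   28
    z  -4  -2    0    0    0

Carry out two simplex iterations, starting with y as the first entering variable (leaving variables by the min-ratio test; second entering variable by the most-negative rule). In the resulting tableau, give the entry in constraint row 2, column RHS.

Ratio test on column y — row 1: 30/5 = 6; row 2: 28/3 = 28/3. Minimum is 6 at row 1 (s_1 leaves); pivot element 5.
Divide row 1 by 5; eliminate column y from the other rows.
Second iteration: most negative z-row entry is -18/5 in column x, so x enters.
Ratio test on column x — row 1: 6/(1/5) = 30; row 2: 10/(22/5) = 25/11. Minimum is 25/11 at row 2 (s_2 leaves); pivot element 22/5.
Divide row 2 by 22/5; eliminate column x from the other rows.
After both pivots, the entry at constraint row 2, column RHS is 25/11.

25/11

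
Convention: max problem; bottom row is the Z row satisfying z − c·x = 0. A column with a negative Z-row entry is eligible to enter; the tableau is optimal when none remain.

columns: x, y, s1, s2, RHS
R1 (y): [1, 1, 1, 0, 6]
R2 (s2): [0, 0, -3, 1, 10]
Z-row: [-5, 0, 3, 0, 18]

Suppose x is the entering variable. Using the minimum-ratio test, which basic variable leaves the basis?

Column x entries and ratios — y: 6/1 = 6; s2: 0 ≤ 0, skip.
Smallest ratio is 6 in the row of y, so y leaves.

y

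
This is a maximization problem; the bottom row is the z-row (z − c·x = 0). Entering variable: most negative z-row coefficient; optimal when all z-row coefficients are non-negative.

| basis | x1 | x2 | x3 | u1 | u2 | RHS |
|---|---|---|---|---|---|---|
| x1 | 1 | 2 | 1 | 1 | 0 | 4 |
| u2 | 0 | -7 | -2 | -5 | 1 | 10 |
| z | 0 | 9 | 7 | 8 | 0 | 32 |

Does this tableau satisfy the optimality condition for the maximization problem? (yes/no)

Every z-row coefficient is ≥ 0, so the tableau is optimal.

yes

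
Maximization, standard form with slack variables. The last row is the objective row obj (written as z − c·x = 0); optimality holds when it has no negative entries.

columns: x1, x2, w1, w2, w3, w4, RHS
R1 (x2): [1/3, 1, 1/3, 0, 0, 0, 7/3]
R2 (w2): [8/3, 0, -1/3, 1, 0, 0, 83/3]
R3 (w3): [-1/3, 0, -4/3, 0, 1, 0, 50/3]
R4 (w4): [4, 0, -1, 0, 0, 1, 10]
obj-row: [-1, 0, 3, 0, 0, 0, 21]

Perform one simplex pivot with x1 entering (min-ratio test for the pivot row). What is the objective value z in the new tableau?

Ratio test on column x1 — row 1: (7/3)/(1/3) = 7; row 2: (83/3)/(8/3) = 83/8; row 3: entry -1/3 ≤ 0; row 4: 10/4 = 5/2. Minimum is 5/2 at row 4 (w4 leaves); pivot element 4.
Pivot on row 4; the obj-row RHS becomes 21 − (-1)·(5/2) = 47/2.

47/2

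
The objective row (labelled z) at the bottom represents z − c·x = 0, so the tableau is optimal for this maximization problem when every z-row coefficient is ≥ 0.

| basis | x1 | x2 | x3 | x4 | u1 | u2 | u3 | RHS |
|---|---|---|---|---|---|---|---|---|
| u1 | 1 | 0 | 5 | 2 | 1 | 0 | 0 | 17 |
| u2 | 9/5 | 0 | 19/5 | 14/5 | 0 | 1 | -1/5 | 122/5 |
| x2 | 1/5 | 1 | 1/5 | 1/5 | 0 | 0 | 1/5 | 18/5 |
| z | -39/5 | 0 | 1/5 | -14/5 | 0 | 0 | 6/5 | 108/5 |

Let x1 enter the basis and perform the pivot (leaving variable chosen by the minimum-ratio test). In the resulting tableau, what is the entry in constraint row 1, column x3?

26/9

Ratio test on column x1 — row 1: 17/1 = 17; row 2: (122/5)/(9/5) = 122/9; row 3: (18/5)/(1/5) = 18. Minimum is 122/9 at row 2 (u2 leaves); pivot element 9/5.
Divide row 2 by 9/5; eliminate column x1 from the other rows.
Row 1 update in column x3: 5 − 1·(19/9) = 26/9.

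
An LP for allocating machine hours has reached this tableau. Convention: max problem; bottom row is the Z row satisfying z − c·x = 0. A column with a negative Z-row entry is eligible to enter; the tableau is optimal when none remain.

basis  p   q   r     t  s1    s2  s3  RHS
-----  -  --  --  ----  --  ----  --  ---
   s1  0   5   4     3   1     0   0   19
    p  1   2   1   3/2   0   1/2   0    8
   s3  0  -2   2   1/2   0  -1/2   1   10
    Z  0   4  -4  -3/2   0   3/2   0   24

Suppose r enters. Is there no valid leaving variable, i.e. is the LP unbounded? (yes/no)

no

Column r has positive entries in row(s) 1, 2, 3, so the ratio test bounds it — not unbounded.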